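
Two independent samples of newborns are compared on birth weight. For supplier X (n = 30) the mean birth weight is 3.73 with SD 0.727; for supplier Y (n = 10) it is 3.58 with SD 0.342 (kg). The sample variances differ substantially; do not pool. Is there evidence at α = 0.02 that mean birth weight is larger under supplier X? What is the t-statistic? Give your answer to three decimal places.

0.876

Let group 1 = supplier X, group 2 = supplier Y. H0: μ_1 = μ_2; H1: μ_1 > μ_2 (Welch's two-sample t-test, right-tailed).
t = (x̄_1 − x̄_2)/√(s_1²/n_1 + s_2²/n_2) = (3.73 − 3.58)/√(0.727²/30 + 0.342²/10) = 0.876
Welch–Satterthwaite df ≈ 33.17
p-value = P(T ≥ 0.876) ≈ 0.194
Since p ≈ 0.194 > α = 0.02, fail to reject H0; the data do not provide sufficient evidence against H0.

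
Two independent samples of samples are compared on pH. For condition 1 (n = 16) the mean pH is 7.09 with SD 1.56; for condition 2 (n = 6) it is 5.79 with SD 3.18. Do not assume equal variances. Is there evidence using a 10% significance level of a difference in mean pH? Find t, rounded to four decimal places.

0.9590

Let group 1 = condition 1, group 2 = condition 2. H0: μ_1 = μ_2; H1: μ_1 ≠ μ_2 (Welch's two-sample t-test, two-sided).
t = (x̄_1 − x̄_2)/√(s_1²/n_1 + s_2²/n_2) = (7.09 − 5.79)/√(1.56²/16 + 3.18²/6) = 0.9590
Welch–Satterthwaite df ≈ 5.93
Two-sided p-value ≈ 0.375
Since p ≈ 0.375 > α = 0.1, fail to reject H0; the evidence is not statistically significant.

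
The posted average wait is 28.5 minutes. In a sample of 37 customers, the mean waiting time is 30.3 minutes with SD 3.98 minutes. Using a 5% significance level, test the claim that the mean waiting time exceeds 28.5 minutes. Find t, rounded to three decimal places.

2.751

H0: μ = 28.5; H1: μ > 28.5 (one-sample t-test, right-tailed).
t = (x̄ − μ₀)/(s/√n) = (30.3 − 28.5)/(3.98/√37) = 2.751
df = n − 1 = 36
p-value = P(T ≥ 2.751) ≈ 0.0046
Since p ≈ 0.0046 < α = 0.05, reject H0; the data support H1.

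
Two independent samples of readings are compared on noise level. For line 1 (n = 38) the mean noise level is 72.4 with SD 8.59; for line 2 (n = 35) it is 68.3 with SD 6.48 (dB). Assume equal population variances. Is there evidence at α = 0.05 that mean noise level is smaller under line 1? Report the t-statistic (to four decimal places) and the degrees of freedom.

Let group 1 = line 1, group 2 = line 2. H0: μ_1 = μ_2; H1: μ_1 < μ_2 (two-sample pooled-variance t-test, left-tailed).
s_p² = [(38−1)·8.59² + (35−1)·6.48²]/(38+35−2) = 58.561
t = (72.4 − 68.3)/√[58.561·(1/38 + 1/35)] = 2.2869
df = n₁ + n₂ − 2 = 71
p-value = P(T ≤ 2.2869) ≈ 0.987
Since p ≈ 0.987 > α = 0.05, fail to reject H0; the evidence is not statistically significant.

t = 2.2869, df = 71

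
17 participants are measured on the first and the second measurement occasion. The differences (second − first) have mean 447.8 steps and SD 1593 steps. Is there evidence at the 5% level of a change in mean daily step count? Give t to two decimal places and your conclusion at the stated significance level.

H0: μ_d = 0; H1: μ_d ≠ 0 (paired t-test on the differences, two-sided).
t = d̄/(s_d/√n) = 447.8/(1593/√17) = 1.16
df = n − 1 = 16
Two-sided p-value ≈ 0.263
Since p ≈ 0.263 > α = 0.05, fail to reject H0; the evidence is not statistically significant.

t = 1.16; fail to reject H0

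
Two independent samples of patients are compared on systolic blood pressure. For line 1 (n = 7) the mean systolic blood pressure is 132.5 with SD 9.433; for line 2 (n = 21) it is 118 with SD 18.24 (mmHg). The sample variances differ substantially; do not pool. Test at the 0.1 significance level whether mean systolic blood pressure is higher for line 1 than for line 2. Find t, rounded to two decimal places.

2.71

Let group 1 = line 1, group 2 = line 2. H0: μ_1 = μ_2; H1: μ_1 > μ_2 (Welch's two-sample t-test, right-tailed).
t = (x̄_1 − x̄_2)/√(s_1²/n_1 + s_2²/n_2) = (132.5 − 118)/√(9.433²/7 + 18.24²/21) = 2.71
Welch–Satterthwaite df ≈ 20.65
p-value = P(T ≥ 2.71) ≈ 0.007
Since p ≈ 0.007 < α = 0.1, reject H0; the data support H1.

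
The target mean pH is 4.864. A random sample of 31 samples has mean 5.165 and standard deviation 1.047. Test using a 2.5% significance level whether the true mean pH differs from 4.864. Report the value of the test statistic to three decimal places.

H0: μ = 4.864; H1: μ ≠ 4.864 (one-sample t-test, two-sided).
t = (x̄ − μ₀)/(s/√n) = (5.165 − 4.864)/(1.047/√31) = 1.601
df = n − 1 = 30
Two-sided p-value ≈ 0.1199
Since p ≈ 0.1199 > α = 0.025, fail to reject H0; the evidence is not statistically significant.

1.601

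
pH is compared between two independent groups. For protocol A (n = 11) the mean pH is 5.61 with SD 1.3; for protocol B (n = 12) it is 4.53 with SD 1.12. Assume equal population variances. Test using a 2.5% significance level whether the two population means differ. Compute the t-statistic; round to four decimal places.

Let group 1 = protocol A, group 2 = protocol B. H0: μ_1 = μ_2; H1: μ_1 ≠ μ_2 (two-sample pooled-variance t-test, two-sided).
s_p² = [(11−1)·1.3² + (12−1)·1.12²]/(11+12−2) = 1.46183
t = (5.61 − 4.53)/√[1.46183·(1/11 + 1/12)] = 2.1399
df = n₁ + n₂ − 2 = 21
Two-sided p-value ≈ 0.0443
Since p ≈ 0.0443 > α = 0.025, fail to reject H0; the data do not provide sufficient evidence against H0.

2.1399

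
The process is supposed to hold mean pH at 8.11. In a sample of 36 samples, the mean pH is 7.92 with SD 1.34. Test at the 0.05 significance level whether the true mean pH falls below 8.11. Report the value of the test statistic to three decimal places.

H0: μ = 8.11; H1: μ < 8.11 (one-sample t-test, left-tailed).
t = (x̄ − μ₀)/(s/√n) = (7.92 − 8.11)/(1.34/√36) = -0.851
df = n − 1 = 35
p-value = P(T ≤ -0.851) ≈ 0.200
Since p ≈ 0.200 > α = 0.05, fail to reject H0; the evidence is not statistically significant.

-0.851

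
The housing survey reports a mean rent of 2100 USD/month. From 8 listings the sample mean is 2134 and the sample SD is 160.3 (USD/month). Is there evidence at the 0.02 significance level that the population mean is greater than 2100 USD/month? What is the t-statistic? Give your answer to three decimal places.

H0: μ = 2100; H1: μ > 2100 (one-sample t-test, right-tailed).
t = (x̄ − μ₀)/(s/√n) = (2134 − 2100)/(160.3/√8) = 0.600
df = n − 1 = 7
p-value = P(T ≥ 0.600) ≈ 0.284
Since p ≈ 0.284 > α = 0.02, fail to reject H0; the evidence is not statistically significant.

0.600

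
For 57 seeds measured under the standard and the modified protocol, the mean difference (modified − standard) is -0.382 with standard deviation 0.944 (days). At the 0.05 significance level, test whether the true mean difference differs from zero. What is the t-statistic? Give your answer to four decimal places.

-3.0551

H0: μ_d = 0; H1: μ_d ≠ 0 (paired t-test on the differences, two-sided).
t = d̄/(s_d/√n) = -0.382/(0.944/√57) = -3.0551
df = n − 1 = 56
Two-sided p-value ≈ 0.0034
Since p ≈ 0.0034 < α = 0.05, reject H0; the evidence is statistically significant.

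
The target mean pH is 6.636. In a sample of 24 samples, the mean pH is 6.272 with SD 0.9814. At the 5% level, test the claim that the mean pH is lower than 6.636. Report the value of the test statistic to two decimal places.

-1.82

H0: μ = 6.636; H1: μ < 6.636 (one-sample t-test, left-tailed).
t = (x̄ − μ₀)/(s/√n) = (6.272 − 6.636)/(0.9814/√24) = -1.82
df = n − 1 = 23
p-value = P(T ≤ -1.82) ≈ 0.041
Since p ≈ 0.041 < α = 0.05, reject H0; the data support H1.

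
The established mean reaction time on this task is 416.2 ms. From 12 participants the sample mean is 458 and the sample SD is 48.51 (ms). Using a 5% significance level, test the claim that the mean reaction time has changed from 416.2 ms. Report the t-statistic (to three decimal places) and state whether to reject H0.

t = 2.985; reject H0

H0: μ = 416.2; H1: μ ≠ 416.2 (one-sample t-test, two-sided).
t = (x̄ − μ₀)/(s/√n) = (458 − 416.2)/(48.51/√12) = 2.985
df = n − 1 = 11
Two-sided p-value ≈ 0.0124
Since p ≈ 0.0124 < α = 0.05, reject H0; the evidence is statistically significant.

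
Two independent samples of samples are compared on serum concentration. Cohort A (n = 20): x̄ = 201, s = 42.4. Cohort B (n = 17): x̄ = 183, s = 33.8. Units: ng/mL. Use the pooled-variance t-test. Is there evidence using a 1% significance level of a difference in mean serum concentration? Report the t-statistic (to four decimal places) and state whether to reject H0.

Let group 1 = cohort A, group 2 = cohort B. H0: μ_1 = μ_2; H1: μ_1 ≠ μ_2 (two-sample pooled-variance t-test, two-sided).
s_p² = [(20−1)·42.4² + (17−1)·33.8²]/(20+17−2) = 1498.19
t = (201 − 183)/√[1498.19·(1/20 + 1/17)] = 1.4097
df = n₁ + n₂ − 2 = 35
Two-sided p-value ≈ 0.1675
Since p ≈ 0.1675 > α = 0.01, fail to reject H0; the data do not provide sufficient evidence against H0.

t = 1.4097; fail to reject H0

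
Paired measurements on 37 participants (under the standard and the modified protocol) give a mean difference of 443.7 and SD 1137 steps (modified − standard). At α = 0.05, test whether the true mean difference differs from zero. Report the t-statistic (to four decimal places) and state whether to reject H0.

t = 2.3737; reject H0

H0: μ_d = 0; H1: μ_d ≠ 0 (paired t-test on the differences, two-sided).
t = d̄/(s_d/√n) = 443.7/(1137/√37) = 2.3737
df = n − 1 = 36
Two-sided p-value ≈ 0.0231
Since p ≈ 0.0231 < α = 0.05, reject H0; the data support H1.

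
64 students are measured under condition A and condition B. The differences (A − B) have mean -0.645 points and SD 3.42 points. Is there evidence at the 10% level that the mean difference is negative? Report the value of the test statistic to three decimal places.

-1.509

H0: μ_d = 0; H1: μ_d < 0 (paired t-test on the differences, left-tailed).
t = d̄/(s_d/√n) = -0.645/(3.42/√64) = -1.509
df = n − 1 = 63
p-value = P(T ≤ -1.509) ≈ 0.0682
Since p ≈ 0.0682 < α = 0.1, reject H0; the data support H1.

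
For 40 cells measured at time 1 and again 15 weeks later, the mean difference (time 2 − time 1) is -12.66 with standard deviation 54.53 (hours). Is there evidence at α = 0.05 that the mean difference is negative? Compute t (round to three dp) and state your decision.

t = -1.468; fail to reject H0

H0: μ_d = 0; H1: μ_d < 0 (paired t-test on the differences, left-tailed).
t = d̄/(s_d/√n) = -12.66/(54.53/√40) = -1.468
df = n − 1 = 39
p-value = P(T ≤ -1.468) ≈ 0.075
Since p ≈ 0.075 > α = 0.05, fail to reject H0; the data do not provide sufficient evidence against H0.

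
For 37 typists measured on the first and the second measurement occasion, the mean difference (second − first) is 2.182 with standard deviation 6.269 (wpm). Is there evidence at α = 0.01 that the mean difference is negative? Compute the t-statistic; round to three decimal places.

H0: μ_d = 0; H1: μ_d < 0 (paired t-test on the differences, left-tailed).
t = d̄/(s_d/√n) = 2.182/(6.269/√37) = 2.117
df = n − 1 = 36
p-value = P(T ≤ 2.117) ≈ 0.979
Since p ≈ 0.979 > α = 0.01, fail to reject H0; the data do not provide sufficient evidence against H0.

2.117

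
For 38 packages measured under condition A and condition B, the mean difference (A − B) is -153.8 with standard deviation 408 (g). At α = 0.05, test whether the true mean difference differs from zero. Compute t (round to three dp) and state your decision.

t = -2.324; reject H0

H0: μ_d = 0; H1: μ_d ≠ 0 (paired t-test on the differences, two-sided).
t = d̄/(s_d/√n) = -153.8/(408/√38) = -2.324
df = n − 1 = 37
Two-sided p-value ≈ 0.0257
Since p ≈ 0.0257 < α = 0.05, reject H0; the data support H1.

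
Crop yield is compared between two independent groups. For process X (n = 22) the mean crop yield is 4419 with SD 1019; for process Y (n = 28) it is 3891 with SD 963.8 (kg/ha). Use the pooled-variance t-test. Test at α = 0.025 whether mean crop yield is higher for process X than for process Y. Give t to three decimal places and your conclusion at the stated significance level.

t = 1.875; fail to reject H0

Let group 1 = process X, group 2 = process Y. H0: μ_1 = μ_2; H1: μ_1 > μ_2 (two-sample pooled-variance t-test, right-tailed).
s_p² = [(22−1)·1019² + (28−1)·963.8²]/(22+28−2) = 976795
t = (4419 − 3891)/√[976795·(1/22 + 1/28)] = 1.875
df = n₁ + n₂ − 2 = 48
p-value = P(T ≥ 1.875) ≈ 0.033
Since p ≈ 0.033 > α = 0.025, fail to reject H0; the evidence is not statistically significant.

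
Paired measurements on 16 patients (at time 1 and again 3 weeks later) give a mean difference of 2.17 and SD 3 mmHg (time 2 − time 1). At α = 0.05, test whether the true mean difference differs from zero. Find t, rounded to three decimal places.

H0: μ_d = 0; H1: μ_d ≠ 0 (paired t-test on the differences, two-sided).
t = d̄/(s_d/√n) = 2.17/(3/√16) = 2.893
df = n − 1 = 15
Two-sided p-value ≈ 0.0111
Since p ≈ 0.0111 < α = 0.05, reject H0; the evidence is statistically significant.

2.893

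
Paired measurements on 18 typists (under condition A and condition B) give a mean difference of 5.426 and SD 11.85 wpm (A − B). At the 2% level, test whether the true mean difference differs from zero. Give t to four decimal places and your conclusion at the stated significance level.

t = 1.9427; fail to reject H0

H0: μ_d = 0; H1: μ_d ≠ 0 (paired t-test on the differences, two-sided).
t = d̄/(s_d/√n) = 5.426/(11.85/√18) = 1.9427
df = n − 1 = 17
Two-sided p-value ≈ 0.069
Since p ≈ 0.069 > α = 0.02, fail to reject H0; the data do not provide sufficient evidence against H0.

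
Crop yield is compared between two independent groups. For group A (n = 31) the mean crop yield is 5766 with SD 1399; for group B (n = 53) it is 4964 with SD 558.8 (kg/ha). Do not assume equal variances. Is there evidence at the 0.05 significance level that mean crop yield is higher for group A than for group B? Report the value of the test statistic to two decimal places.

3.05

Let group 1 = group A, group 2 = group B. H0: μ_1 = μ_2; H1: μ_1 > μ_2 (Welch's two-sample t-test, right-tailed).
t = (x̄_1 − x̄_2)/√(s_1²/n_1 + s_2²/n_2) = (5766 − 4964)/√(1399²/31 + 558.8²/53) = 3.05
Welch–Satterthwaite df ≈ 35.68
p-value = P(T ≥ 3.05) ≈ 0.002
Since p ≈ 0.002 < α = 0.05, reject H0; the data support H1.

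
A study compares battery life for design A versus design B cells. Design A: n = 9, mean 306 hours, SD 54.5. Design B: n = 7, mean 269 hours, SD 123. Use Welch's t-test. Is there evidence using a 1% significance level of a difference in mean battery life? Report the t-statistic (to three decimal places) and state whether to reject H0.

Let group 1 = design A, group 2 = design B. H0: μ_1 = μ_2; H1: μ_1 ≠ μ_2 (Welch's two-sample t-test, two-sided).
t = (x̄_1 − x̄_2)/√(s_1²/n_1 + s_2²/n_2) = (306 − 269)/√(54.5²/9 + 123²/7) = 0.741
Welch–Satterthwaite df ≈ 7.84
Two-sided p-value ≈ 0.4801
Since p ≈ 0.4801 > α = 0.01, fail to reject H0; the evidence is not statistically significant.

t = 0.741; fail to reject H0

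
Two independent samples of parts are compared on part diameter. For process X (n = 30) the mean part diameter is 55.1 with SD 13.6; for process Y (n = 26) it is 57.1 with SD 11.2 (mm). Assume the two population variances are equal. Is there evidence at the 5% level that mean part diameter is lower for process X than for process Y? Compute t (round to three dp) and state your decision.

t = -0.595; fail to reject H0

Let group 1 = process X, group 2 = process Y. H0: μ_1 = μ_2; H1: μ_1 < μ_2 (two-sample pooled-variance t-test, left-tailed).
s_p² = [(30−1)·13.6² + (26−1)·11.2²]/(30+26−2) = 157.404
t = (55.1 − 57.1)/√[157.404·(1/30 + 1/26)] = -0.595
df = n₁ + n₂ − 2 = 54
p-value = P(T ≤ -0.595) ≈ 0.2772
Since p ≈ 0.2772 > α = 0.05, fail to reject H0; the evidence is not statistically significant.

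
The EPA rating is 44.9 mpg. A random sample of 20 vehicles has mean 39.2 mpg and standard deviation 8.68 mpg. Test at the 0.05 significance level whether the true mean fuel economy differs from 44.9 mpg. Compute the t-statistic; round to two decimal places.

-2.94

H0: μ = 44.9; H1: μ ≠ 44.9 (one-sample t-test, two-sided).
t = (x̄ − μ₀)/(s/√n) = (39.2 − 44.9)/(8.68/√20) = -2.94
df = n − 1 = 19
Two-sided p-value ≈ 0.008
Since p ≈ 0.008 < α = 0.05, reject H0; the data support H1.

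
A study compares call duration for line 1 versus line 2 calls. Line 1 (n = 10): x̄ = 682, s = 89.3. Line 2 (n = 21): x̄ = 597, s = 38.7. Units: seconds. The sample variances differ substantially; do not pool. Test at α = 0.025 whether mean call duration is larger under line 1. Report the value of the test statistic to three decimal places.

2.884

Let group 1 = line 1, group 2 = line 2. H0: μ_1 = μ_2; H1: μ_1 > μ_2 (Welch's two-sample t-test, right-tailed).
t = (x̄_1 − x̄_2)/√(s_1²/n_1 + s_2²/n_2) = (682 − 597)/√(89.3²/10 + 38.7²/21) = 2.884
Welch–Satterthwaite df ≈ 10.64
p-value = P(T ≥ 2.884) ≈ 0.008
Since p ≈ 0.008 < α = 0.025, reject H0; the data support H1.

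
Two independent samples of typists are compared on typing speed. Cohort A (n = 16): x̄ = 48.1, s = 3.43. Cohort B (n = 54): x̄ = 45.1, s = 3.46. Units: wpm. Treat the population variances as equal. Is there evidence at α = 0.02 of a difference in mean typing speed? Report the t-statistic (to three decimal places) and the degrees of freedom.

Let group 1 = cohort A, group 2 = cohort B. H0: μ_1 = μ_2; H1: μ_1 ≠ μ_2 (two-sample pooled-variance t-test, two-sided).
s_p² = [(16−1)·3.43² + (54−1)·3.46²]/(16+54−2) = 11.926
t = (48.1 − 45.1)/√[11.926·(1/16 + 1/54)] = 3.052
df = n₁ + n₂ − 2 = 68
Two-sided p-value ≈ 0.003
Since p ≈ 0.003 < α = 0.02, reject H0; the data support H1.

t = 3.052, df = 68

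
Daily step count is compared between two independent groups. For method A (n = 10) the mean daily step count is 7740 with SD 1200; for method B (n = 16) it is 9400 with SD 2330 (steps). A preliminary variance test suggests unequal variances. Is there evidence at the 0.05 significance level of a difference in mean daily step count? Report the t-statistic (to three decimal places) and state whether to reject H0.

Let group 1 = method A, group 2 = method B. H0: μ_1 = μ_2; H1: μ_1 ≠ μ_2 (Welch's two-sample t-test, two-sided).
t = (x̄_1 − x̄_2)/√(s_1²/n_1 + s_2²/n_2) = (7740 − 9400)/√(1200²/10 + 2330²/16) = -2.388
Welch–Satterthwaite df ≈ 23.41
Two-sided p-value ≈ 0.025
Since p ≈ 0.025 < α = 0.05, reject H0; the evidence is statistically significant.

t = -2.388; reject H0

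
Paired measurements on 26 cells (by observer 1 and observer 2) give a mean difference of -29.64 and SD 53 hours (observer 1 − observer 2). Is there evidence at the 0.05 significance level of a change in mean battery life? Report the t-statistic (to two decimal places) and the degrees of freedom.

H0: μ_d = 0; H1: μ_d ≠ 0 (paired t-test on the differences, two-sided).
t = d̄/(s_d/√n) = -29.64/(53/√26) = -2.85
df = n − 1 = 25
Two-sided p-value ≈ 0.009
Since p ≈ 0.009 < α = 0.05, reject H0; the evidence is statistically significant.

t = -2.85, df = 25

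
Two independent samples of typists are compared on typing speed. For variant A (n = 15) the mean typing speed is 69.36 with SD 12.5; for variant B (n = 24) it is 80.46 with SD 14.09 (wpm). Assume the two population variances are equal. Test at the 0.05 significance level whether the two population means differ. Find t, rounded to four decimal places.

Let group 1 = variant A, group 2 = variant B. H0: μ_1 = μ_2; H1: μ_1 ≠ μ_2 (two-sample pooled-variance t-test, two-sided).
s_p² = [(15−1)·12.5² + (24−1)·14.09²]/(15+24−2) = 182.531
t = (69.36 − 80.46)/√[182.531·(1/15 + 1/24)] = -2.4962
df = n₁ + n₂ − 2 = 37
Two-sided p-value ≈ 0.017
Since p ≈ 0.017 < α = 0.05, reject H0; the evidence is statistically significant.

-2.4962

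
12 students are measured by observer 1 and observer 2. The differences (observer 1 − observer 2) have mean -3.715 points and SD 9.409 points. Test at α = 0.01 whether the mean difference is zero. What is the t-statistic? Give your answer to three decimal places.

-1.368

H0: μ_d = 0; H1: μ_d ≠ 0 (paired t-test on the differences, two-sided).
t = d̄/(s_d/√n) = -3.715/(9.409/√12) = -1.368
df = n − 1 = 11
Two-sided p-value ≈ 0.199
Since p ≈ 0.199 > α = 0.01, fail to reject H0; the evidence is not statistically significant.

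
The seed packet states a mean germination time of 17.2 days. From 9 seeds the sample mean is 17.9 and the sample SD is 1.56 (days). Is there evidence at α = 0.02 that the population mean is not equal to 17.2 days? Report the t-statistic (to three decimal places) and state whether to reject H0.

t = 1.346; fail to reject H0

H0: μ = 17.2; H1: μ ≠ 17.2 (one-sample t-test, two-sided).
t = (x̄ − μ₀)/(s/√n) = (17.9 − 17.2)/(1.56/√9) = 1.346
df = n − 1 = 8
Two-sided p-value ≈ 0.215
Since p ≈ 0.215 > α = 0.02, fail to reject H0; the data do not provide sufficient evidence against H0.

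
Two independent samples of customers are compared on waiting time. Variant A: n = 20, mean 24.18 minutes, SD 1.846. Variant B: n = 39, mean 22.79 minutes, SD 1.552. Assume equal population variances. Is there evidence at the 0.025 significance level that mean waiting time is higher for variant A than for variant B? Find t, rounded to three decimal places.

Let group 1 = variant A, group 2 = variant B. H0: μ_1 = μ_2; H1: μ_1 > μ_2 (two-sample pooled-variance t-test, right-tailed).
s_p² = [(20−1)·1.846² + (39−1)·1.552²]/(20+39−2) = 2.74171
t = (24.18 − 22.79)/√[2.74171·(1/20 + 1/39)] = 3.052
df = n₁ + n₂ − 2 = 57
p-value = P(T ≥ 3.052) ≈ 0.002
Since p ≈ 0.002 < α = 0.025, reject H0; the data support H1.

3.052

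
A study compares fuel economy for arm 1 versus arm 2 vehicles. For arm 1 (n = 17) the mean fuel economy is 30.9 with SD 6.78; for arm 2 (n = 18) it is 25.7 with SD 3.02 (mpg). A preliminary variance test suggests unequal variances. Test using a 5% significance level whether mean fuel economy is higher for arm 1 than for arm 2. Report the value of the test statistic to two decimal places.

2.90

Let group 1 = arm 1, group 2 = arm 2. H0: μ_1 = μ_2; H1: μ_1 > μ_2 (Welch's two-sample t-test, right-tailed).
t = (x̄_1 − x̄_2)/√(s_1²/n_1 + s_2²/n_2) = (30.9 − 25.7)/√(6.78²/17 + 3.02²/18) = 2.90
Welch–Satterthwaite df ≈ 21.84
p-value = P(T ≥ 2.90) ≈ 0.0042
Since p ≈ 0.0042 < α = 0.05, reject H0; the data support H1.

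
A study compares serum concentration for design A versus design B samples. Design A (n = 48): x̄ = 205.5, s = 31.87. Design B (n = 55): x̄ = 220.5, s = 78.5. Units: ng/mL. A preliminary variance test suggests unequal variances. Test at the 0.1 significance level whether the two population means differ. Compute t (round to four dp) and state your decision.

t = -1.2997; fail to reject H0

Let group 1 = design A, group 2 = design B. H0: μ_1 = μ_2; H1: μ_1 ≠ μ_2 (Welch's two-sample t-test, two-sided).
t = (x̄_1 − x̄_2)/√(s_1²/n_1 + s_2²/n_2) = (205.5 − 220.5)/√(31.87²/48 + 78.5²/55) = -1.2997
Welch–Satterthwaite df ≈ 73.32
Two-sided p-value ≈ 0.198
Since p ≈ 0.198 > α = 0.1, fail to reject H0; the data do not provide sufficient evidence against H0.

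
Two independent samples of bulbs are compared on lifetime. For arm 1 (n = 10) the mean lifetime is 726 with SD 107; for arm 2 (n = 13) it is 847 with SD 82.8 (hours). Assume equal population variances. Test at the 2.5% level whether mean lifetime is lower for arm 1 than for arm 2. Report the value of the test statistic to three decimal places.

-3.062

Let group 1 = arm 1, group 2 = arm 2. H0: μ_1 = μ_2; H1: μ_1 < μ_2 (two-sample pooled-variance t-test, left-tailed).
s_p² = [(10−1)·107² + (13−1)·82.8²]/(10+13−2) = 8824.34
t = (726 − 847)/√[8824.34·(1/10 + 1/13)] = -3.062
df = n₁ + n₂ − 2 = 21
p-value = P(T ≤ -3.062) ≈ 0.003
Since p ≈ 0.003 < α = 0.025, reject H0; the evidence is statistically significant.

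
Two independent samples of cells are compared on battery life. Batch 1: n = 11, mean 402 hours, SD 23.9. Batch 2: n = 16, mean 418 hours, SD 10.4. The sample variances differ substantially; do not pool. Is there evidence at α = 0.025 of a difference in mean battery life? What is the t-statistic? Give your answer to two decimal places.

-2.09

Let group 1 = batch 1, group 2 = batch 2. H0: μ_1 = μ_2; H1: μ_1 ≠ μ_2 (Welch's two-sample t-test, two-sided).
t = (x̄_1 − x̄_2)/√(s_1²/n_1 + s_2²/n_2) = (402 − 418)/√(23.9²/11 + 10.4²/16) = -2.09
Welch–Satterthwaite df ≈ 12.63
Two-sided p-value ≈ 0.058
Since p ≈ 0.058 > α = 0.025, fail to reject H0; the data do not provide sufficient evidence against H0.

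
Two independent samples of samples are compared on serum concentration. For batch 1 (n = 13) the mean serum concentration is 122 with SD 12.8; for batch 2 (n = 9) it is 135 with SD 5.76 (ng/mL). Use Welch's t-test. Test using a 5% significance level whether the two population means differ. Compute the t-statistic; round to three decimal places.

-3.221

Let group 1 = batch 1, group 2 = batch 2. H0: μ_1 = μ_2; H1: μ_1 ≠ μ_2 (Welch's two-sample t-test, two-sided).
t = (x̄_1 − x̄_2)/√(s_1²/n_1 + s_2²/n_2) = (122 − 135)/√(12.8²/13 + 5.76²/9) = -3.221
Welch–Satterthwaite df ≈ 17.77
Two-sided p-value ≈ 0.005
Since p ≈ 0.005 < α = 0.05, reject H0; the data support H1.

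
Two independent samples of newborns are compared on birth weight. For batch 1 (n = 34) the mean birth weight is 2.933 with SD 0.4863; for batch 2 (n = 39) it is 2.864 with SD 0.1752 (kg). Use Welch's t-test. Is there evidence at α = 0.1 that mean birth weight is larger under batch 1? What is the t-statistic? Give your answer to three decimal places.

0.784

Let group 1 = batch 1, group 2 = batch 2. H0: μ_1 = μ_2; H1: μ_1 > μ_2 (Welch's two-sample t-test, right-tailed).
t = (x̄_1 − x̄_2)/√(s_1²/n_1 + s_2²/n_2) = (2.933 − 2.864)/√(0.4863²/34 + 0.1752²/39) = 0.784
Welch–Satterthwaite df ≈ 40.44
p-value = P(T ≥ 0.784) ≈ 0.219
Since p ≈ 0.219 > α = 0.1, fail to reject H0; the evidence is not statistically significant.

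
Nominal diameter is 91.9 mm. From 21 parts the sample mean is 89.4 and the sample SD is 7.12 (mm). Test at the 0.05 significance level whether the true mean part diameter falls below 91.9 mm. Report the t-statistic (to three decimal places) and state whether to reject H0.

H0: μ = 91.9; H1: μ < 91.9 (one-sample t-test, left-tailed).
t = (x̄ − μ₀)/(s/√n) = (89.4 − 91.9)/(7.12/√21) = -1.609
df = n − 1 = 20
p-value = P(T ≤ -1.609) ≈ 0.0616
Since p ≈ 0.0616 > α = 0.05, fail to reject H0; the evidence is not statistically significant.

t = -1.609; fail to reject H0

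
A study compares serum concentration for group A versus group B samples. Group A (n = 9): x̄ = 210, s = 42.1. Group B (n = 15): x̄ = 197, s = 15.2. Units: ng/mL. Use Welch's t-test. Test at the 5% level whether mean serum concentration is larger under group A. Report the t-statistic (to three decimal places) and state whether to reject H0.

Let group 1 = group A, group 2 = group B. H0: μ_1 = μ_2; H1: μ_1 > μ_2 (Welch's two-sample t-test, right-tailed).
t = (x̄_1 − x̄_2)/√(s_1²/n_1 + s_2²/n_2) = (210 − 197)/√(42.1²/9 + 15.2²/15) = 0.892
Welch–Satterthwaite df ≈ 9.27
p-value = P(T ≥ 0.892) ≈ 0.197
Since p ≈ 0.197 > α = 0.05, fail to reject H0; the data do not provide sufficient evidence against H0.

t = 0.892; fail to reject H0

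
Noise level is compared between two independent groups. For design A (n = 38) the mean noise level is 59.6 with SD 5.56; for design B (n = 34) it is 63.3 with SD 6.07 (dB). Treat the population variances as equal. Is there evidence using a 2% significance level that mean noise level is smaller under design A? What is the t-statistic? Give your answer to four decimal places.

Let group 1 = design A, group 2 = design B. H0: μ_1 = μ_2; H1: μ_1 < μ_2 (two-sample pooled-variance t-test, left-tailed).
s_p² = [(38−1)·5.56² + (34−1)·6.07²]/(38+34−2) = 33.7098
t = (59.6 − 63.3)/√[33.7098·(1/38 + 1/34)] = -2.6995
df = n₁ + n₂ − 2 = 70
p-value = P(T ≤ -2.6995) ≈ 0.004
Since p ≈ 0.004 < α = 0.02, reject H0; the data support H1.

-2.6995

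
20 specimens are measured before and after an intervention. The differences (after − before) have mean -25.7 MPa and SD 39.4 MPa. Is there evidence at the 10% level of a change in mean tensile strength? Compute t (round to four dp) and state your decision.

t = -2.9171; reject H0

H0: μ_d = 0; H1: μ_d ≠ 0 (paired t-test on the differences, two-sided).
t = d̄/(s_d/√n) = -25.7/(39.4/√20) = -2.9171
df = n − 1 = 19
Two-sided p-value ≈ 0.009
Since p ≈ 0.009 < α = 0.1, reject H0; the evidence is statistically significant.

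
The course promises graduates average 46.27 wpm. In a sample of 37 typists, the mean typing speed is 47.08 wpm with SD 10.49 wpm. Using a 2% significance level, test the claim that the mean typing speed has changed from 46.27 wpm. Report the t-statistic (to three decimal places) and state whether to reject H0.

H0: μ = 46.27; H1: μ ≠ 46.27 (one-sample t-test, two-sided).
t = (x̄ − μ₀)/(s/√n) = (47.08 − 46.27)/(10.49/√37) = 0.470
df = n − 1 = 36
Two-sided p-value ≈ 0.6414
Since p ≈ 0.6414 > α = 0.02, fail to reject H0; the evidence is not statistically significant.

t = 0.470; fail to reject H0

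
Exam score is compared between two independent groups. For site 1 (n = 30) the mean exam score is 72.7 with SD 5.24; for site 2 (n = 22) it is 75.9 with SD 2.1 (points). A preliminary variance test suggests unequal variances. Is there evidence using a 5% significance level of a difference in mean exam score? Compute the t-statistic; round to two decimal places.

Let group 1 = site 1, group 2 = site 2. H0: μ_1 = μ_2; H1: μ_1 ≠ μ_2 (Welch's two-sample t-test, two-sided).
t = (x̄_1 − x̄_2)/√(s_1²/n_1 + s_2²/n_2) = (72.7 − 75.9)/√(5.24²/30 + 2.1²/22) = -3.03
Welch–Satterthwaite df ≈ 40.42
Two-sided p-value ≈ 0.0043
Since p ≈ 0.0043 < α = 0.05, reject H0; the data support H1.

-3.03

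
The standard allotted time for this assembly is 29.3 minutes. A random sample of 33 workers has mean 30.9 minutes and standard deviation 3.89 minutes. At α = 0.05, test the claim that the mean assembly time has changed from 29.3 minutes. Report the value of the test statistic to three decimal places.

H0: μ = 29.3; H1: μ ≠ 29.3 (one-sample t-test, two-sided).
t = (x̄ − μ₀)/(s/√n) = (30.9 − 29.3)/(3.89/√33) = 2.363
df = n − 1 = 32
Two-sided p-value ≈ 0.0244
Since p ≈ 0.0244 < α = 0.05, reject H0; the evidence is statistically significant.

2.363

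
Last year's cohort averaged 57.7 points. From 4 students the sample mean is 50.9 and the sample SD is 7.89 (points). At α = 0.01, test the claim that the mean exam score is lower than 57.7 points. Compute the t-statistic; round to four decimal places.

-1.7237

H0: μ = 57.7; H1: μ < 57.7 (one-sample t-test, left-tailed).
t = (x̄ − μ₀)/(s/√n) = (50.9 − 57.7)/(7.89/√4) = -1.7237
df = n − 1 = 3
p-value = P(T ≤ -1.7237) ≈ 0.092
Since p ≈ 0.092 > α = 0.01, fail to reject H0; the evidence is not statistically significant.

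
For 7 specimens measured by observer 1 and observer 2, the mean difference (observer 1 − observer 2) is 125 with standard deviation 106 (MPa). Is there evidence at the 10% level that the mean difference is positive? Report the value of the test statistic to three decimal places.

3.120

H0: μ_d = 0; H1: μ_d > 0 (paired t-test on the differences, right-tailed).
t = d̄/(s_d/√n) = 125/(106/√7) = 3.120
df = n − 1 = 6
p-value = P(T ≥ 3.120) ≈ 0.010
Since p ≈ 0.010 < α = 0.1, reject H0; the evidence is statistically significant.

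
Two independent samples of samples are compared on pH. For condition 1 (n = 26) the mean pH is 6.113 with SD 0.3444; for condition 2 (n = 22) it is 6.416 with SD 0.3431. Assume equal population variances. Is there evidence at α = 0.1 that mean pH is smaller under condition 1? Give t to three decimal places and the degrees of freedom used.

Let group 1 = condition 1, group 2 = condition 2. H0: μ_1 = μ_2; H1: μ_1 < μ_2 (two-sample pooled-variance t-test, left-tailed).
s_p² = [(26−1)·0.3444² + (22−1)·0.3431²]/(26+22−2) = 0.118203
t = (6.113 − 6.416)/√[0.118203·(1/26 + 1/22)] = -3.042
df = n₁ + n₂ − 2 = 46
p-value = P(T ≤ -3.042) ≈ 0.0019
Since p ≈ 0.0019 < α = 0.1, reject H0; the evidence is statistically significant.

t = -3.042, df = 46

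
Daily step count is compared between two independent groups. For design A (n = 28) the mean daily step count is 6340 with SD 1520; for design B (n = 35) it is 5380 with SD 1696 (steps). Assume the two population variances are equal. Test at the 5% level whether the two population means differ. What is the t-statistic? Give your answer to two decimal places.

Let group 1 = design A, group 2 = design B. H0: μ_1 = μ_2; H1: μ_1 ≠ μ_2 (two-sample pooled-variance t-test, two-sided).
s_p² = [(28−1)·1520² + (35−1)·1696²]/(28+35−2) = 2625880
t = (6340 − 5380)/√[2625880·(1/28 + 1/35)] = 2.34
df = n₁ + n₂ − 2 = 61
Two-sided p-value ≈ 0.023
Since p ≈ 0.023 < α = 0.05, reject H0; the data support H1.

2.34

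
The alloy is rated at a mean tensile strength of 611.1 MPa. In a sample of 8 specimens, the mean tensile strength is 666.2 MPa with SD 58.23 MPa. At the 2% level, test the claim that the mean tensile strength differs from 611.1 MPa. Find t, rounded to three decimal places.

2.676

H0: μ = 611.1; H1: μ ≠ 611.1 (one-sample t-test, two-sided).
t = (x̄ − μ₀)/(s/√n) = (666.2 − 611.1)/(58.23/√8) = 2.676
df = n − 1 = 7
Two-sided p-value ≈ 0.032
Since p ≈ 0.032 > α = 0.02, fail to reject H0; the data do not provide sufficient evidence against H0.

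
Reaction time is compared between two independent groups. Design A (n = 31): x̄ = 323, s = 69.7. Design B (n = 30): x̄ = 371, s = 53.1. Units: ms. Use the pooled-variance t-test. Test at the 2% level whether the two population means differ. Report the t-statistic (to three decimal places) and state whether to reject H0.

t = -3.018; reject H0

Let group 1 = design A, group 2 = design B. H0: μ_1 = μ_2; H1: μ_1 ≠ μ_2 (two-sample pooled-variance t-test, two-sided).
s_p² = [(31−1)·69.7² + (30−1)·53.1²]/(31+30−2) = 3856.13
t = (323 − 371)/√[3856.13·(1/31 + 1/30)] = -3.018
df = n₁ + n₂ − 2 = 59
Two-sided p-value ≈ 0.004
Since p ≈ 0.004 < α = 0.02, reject H0; the data support H1.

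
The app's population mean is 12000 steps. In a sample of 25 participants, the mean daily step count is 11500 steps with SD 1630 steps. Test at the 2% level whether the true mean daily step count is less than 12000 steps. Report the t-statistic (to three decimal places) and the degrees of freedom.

H0: μ = 12000; H1: μ < 12000 (one-sample t-test, left-tailed).
t = (x̄ − μ₀)/(s/√n) = (11500 − 12000)/(1630/√25) = -1.534
df = n − 1 = 24
p-value = P(T ≤ -1.534) ≈ 0.069
Since p ≈ 0.069 > α = 0.02, fail to reject H0; the evidence is not statistically significant.

t = -1.534, df = 24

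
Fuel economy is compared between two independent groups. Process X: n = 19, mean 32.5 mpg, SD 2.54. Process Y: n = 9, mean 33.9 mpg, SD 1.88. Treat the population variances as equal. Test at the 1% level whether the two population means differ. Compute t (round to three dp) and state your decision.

t = -1.468; fail to reject H0

Let group 1 = process X, group 2 = process Y. H0: μ_1 = μ_2; H1: μ_1 ≠ μ_2 (two-sample pooled-variance t-test, two-sided).
s_p² = [(19−1)·2.54² + (9−1)·1.88²]/(19+9−2) = 5.554
t = (32.5 − 33.9)/√[5.554·(1/19 + 1/9)] = -1.468
df = n₁ + n₂ − 2 = 26
Two-sided p-value ≈ 0.1541
Since p ≈ 0.1541 > α = 0.01, fail to reject H0; the data do not provide sufficient evidence against H0.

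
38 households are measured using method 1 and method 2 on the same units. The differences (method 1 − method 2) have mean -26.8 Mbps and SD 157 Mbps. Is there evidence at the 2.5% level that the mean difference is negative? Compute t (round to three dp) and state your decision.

H0: μ_d = 0; H1: μ_d < 0 (paired t-test on the differences, left-tailed).
t = d̄/(s_d/√n) = -26.8/(157/√38) = -1.052
df = n − 1 = 37
p-value = P(T ≤ -1.052) ≈ 0.1497
Since p ≈ 0.1497 > α = 0.025, fail to reject H0; the data do not provide sufficient evidence against H0.

t = -1.052; fail to reject H0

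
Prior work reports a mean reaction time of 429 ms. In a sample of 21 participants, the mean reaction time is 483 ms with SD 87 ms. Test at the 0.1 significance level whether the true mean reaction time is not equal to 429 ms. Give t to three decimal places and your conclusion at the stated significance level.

H0: μ = 429; H1: μ ≠ 429 (one-sample t-test, two-sided).
t = (x̄ − μ₀)/(s/√n) = (483 − 429)/(87/√21) = 2.844
df = n − 1 = 20
Two-sided p-value ≈ 0.0100
Since p ≈ 0.0100 < α = 0.1, reject H0; the evidence is statistically significant.

t = 2.844; reject H0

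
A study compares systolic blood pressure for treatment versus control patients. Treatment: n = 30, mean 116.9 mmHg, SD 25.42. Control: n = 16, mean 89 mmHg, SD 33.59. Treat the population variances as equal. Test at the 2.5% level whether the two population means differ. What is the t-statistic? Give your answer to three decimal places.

3.166

Let group 1 = treatment, group 2 = control. H0: μ_1 = μ_2; H1: μ_1 ≠ μ_2 (two-sample pooled-variance t-test, two-sided).
s_p² = [(30−1)·25.42² + (16−1)·33.59²]/(30+16−2) = 810.533
t = (116.9 − 89)/√[810.533·(1/30 + 1/16)] = 3.166
df = n₁ + n₂ − 2 = 44
Two-sided p-value ≈ 0.003
Since p ≈ 0.003 < α = 0.025, reject H0; the data support H1.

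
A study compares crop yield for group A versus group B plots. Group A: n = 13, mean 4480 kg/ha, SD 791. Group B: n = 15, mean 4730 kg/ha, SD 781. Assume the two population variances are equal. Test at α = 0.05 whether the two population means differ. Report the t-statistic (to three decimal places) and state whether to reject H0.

Let group 1 = group A, group 2 = group B. H0: μ_1 = μ_2; H1: μ_1 ≠ μ_2 (two-sample pooled-variance t-test, two-sided).
s_p² = [(13−1)·791² + (15−1)·781²]/(13+15−2) = 617216
t = (4480 − 4730)/√[617216·(1/13 + 1/15)] = -0.840
df = n₁ + n₂ − 2 = 26
Two-sided p-value ≈ 0.409
Since p ≈ 0.409 > α = 0.05, fail to reject H0; the data do not provide sufficient evidence against H0.

t = -0.840; fail to reject H0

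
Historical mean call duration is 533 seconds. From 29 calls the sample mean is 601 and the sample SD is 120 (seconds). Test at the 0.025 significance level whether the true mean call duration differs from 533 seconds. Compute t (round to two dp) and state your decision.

H0: μ = 533; H1: μ ≠ 533 (one-sample t-test, two-sided).
t = (x̄ − μ₀)/(s/√n) = (601 − 533)/(120/√29) = 3.05
df = n − 1 = 28
Two-sided p-value ≈ 0.005
Since p ≈ 0.005 < α = 0.025, reject H0; the evidence is statistically significant.

t = 3.05; reject H0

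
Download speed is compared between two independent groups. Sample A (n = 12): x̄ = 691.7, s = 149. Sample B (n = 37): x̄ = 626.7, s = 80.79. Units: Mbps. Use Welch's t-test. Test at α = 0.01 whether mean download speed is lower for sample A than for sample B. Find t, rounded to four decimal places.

Let group 1 = sample A, group 2 = sample B. H0: μ_1 = μ_2; H1: μ_1 < μ_2 (Welch's two-sample t-test, left-tailed).
t = (x̄_1 − x̄_2)/√(s_1²/n_1 + s_2²/n_2) = (691.7 − 626.7)/√(149²/12 + 80.79²/37) = 1.4439
Welch–Satterthwaite df ≈ 13.16
p-value = P(T ≤ 1.4439) ≈ 0.9139
Since p ≈ 0.9139 > α = 0.01, fail to reject H0; the data do not provide sufficient evidence against H0.

1.4439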